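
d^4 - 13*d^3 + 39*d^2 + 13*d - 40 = (d - 8)*(d - 5)*(d - 1)*(d + 1)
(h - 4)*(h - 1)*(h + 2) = h^3 - 3*h^2 - 6*h + 8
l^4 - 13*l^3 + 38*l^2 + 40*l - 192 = (l - 8)*(l - 4)*(l - 3)*(l + 2)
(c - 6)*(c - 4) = c^2 - 10*c + 24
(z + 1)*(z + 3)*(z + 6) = z^3 + 10*z^2 + 27*z + 18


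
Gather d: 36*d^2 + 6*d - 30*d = 36*d^2 - 24*d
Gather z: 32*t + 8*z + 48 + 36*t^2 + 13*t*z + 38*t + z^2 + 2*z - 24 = 36*t^2 + 70*t + z^2 + z*(13*t + 10) + 24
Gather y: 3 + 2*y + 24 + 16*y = 18*y + 27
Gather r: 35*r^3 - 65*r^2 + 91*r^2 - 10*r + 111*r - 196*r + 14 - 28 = 35*r^3 + 26*r^2 - 95*r - 14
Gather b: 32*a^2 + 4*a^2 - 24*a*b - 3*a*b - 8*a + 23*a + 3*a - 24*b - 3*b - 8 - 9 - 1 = 36*a^2 + 18*a + b*(-27*a - 27) - 18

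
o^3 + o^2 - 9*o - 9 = (o - 3)*(o + 1)*(o + 3)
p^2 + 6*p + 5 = (p + 1)*(p + 5)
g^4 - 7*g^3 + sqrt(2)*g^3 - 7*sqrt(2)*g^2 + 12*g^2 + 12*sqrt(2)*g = g*(g - 4)*(g - 3)*(g + sqrt(2))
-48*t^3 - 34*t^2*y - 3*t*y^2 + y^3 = (-8*t + y)*(2*t + y)*(3*t + y)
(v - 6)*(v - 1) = v^2 - 7*v + 6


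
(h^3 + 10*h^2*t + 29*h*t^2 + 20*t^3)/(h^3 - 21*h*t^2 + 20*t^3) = (h^2 + 5*h*t + 4*t^2)/(h^2 - 5*h*t + 4*t^2)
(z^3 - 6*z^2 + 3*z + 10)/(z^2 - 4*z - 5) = z - 2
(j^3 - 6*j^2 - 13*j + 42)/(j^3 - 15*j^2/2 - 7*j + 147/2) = 2*(j - 2)/(2*j - 7)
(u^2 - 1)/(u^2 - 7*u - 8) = (u - 1)/(u - 8)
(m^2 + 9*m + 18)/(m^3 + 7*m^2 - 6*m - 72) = (m + 3)/(m^2 + m - 12)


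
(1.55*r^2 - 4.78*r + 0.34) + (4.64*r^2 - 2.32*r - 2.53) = 6.19*r^2 - 7.1*r - 2.19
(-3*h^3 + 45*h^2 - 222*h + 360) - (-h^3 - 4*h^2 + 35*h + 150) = -2*h^3 + 49*h^2 - 257*h + 210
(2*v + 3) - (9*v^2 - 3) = -9*v^2 + 2*v + 6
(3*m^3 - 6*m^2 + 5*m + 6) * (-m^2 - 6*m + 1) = -3*m^5 - 12*m^4 + 34*m^3 - 42*m^2 - 31*m + 6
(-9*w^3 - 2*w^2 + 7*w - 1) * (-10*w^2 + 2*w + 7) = 90*w^5 + 2*w^4 - 137*w^3 + 10*w^2 + 47*w - 7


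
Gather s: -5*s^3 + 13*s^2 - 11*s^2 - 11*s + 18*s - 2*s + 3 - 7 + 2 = -5*s^3 + 2*s^2 + 5*s - 2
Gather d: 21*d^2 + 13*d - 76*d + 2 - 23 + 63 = 21*d^2 - 63*d + 42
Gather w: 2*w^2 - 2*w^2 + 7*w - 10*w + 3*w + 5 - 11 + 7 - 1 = 0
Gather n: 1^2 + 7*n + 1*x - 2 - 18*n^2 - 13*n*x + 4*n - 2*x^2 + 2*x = -18*n^2 + n*(11 - 13*x) - 2*x^2 + 3*x - 1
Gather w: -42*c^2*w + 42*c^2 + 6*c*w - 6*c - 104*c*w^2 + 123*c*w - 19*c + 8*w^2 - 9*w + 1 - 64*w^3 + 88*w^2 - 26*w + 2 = 42*c^2 - 25*c - 64*w^3 + w^2*(96 - 104*c) + w*(-42*c^2 + 129*c - 35) + 3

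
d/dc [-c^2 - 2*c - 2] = -2*c - 2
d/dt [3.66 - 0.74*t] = -0.740000000000000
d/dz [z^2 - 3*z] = 2*z - 3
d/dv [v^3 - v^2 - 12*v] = 3*v^2 - 2*v - 12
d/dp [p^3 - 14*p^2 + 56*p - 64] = 3*p^2 - 28*p + 56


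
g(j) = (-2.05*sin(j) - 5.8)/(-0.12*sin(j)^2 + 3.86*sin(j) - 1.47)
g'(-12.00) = 64.61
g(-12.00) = -12.18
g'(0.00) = 11.76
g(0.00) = 3.95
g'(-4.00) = -8.28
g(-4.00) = -5.32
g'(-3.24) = -21.09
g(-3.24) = 5.50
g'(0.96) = 5.32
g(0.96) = -4.64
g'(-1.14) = 0.43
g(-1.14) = 0.78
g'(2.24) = -6.81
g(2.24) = -4.99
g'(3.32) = -5.41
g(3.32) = 2.52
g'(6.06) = 4.62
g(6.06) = 2.29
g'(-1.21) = 0.35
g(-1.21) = 0.75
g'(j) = (0.24*sin(j)*cos(j) - 3.86*cos(j))*(-2.05*sin(j) - 5.8)/(-0.12*sin(j)^2 + 3.86*sin(j) - 1.47)^2 - 2.05*cos(j)/(-0.12*sin(j)^2 + 3.86*sin(j) - 1.47)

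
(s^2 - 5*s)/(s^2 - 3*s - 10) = s/(s + 2)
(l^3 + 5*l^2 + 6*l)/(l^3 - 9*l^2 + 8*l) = (l^2 + 5*l + 6)/(l^2 - 9*l + 8)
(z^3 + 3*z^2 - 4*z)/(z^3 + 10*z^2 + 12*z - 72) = z*(z^2 + 3*z - 4)/(z^3 + 10*z^2 + 12*z - 72)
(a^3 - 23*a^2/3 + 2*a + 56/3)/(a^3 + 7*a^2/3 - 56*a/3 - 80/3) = (a^2 - 9*a + 14)/(a^2 + a - 20)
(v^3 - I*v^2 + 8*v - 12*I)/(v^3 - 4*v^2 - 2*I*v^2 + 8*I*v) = (v^2 + I*v + 6)/(v*(v - 4))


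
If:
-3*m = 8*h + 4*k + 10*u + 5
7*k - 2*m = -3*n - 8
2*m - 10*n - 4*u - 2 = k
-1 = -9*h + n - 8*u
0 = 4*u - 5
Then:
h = -2638/2409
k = -2806/2409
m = -6553/4818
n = -687/803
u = 5/4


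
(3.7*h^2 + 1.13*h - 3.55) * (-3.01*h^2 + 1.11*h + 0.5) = -11.137*h^4 + 0.705700000000001*h^3 + 13.7898*h^2 - 3.3755*h - 1.775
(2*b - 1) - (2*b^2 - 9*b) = -2*b^2 + 11*b - 1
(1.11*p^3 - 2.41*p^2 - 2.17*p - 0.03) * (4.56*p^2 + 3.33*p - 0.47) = 5.0616*p^5 - 7.2933*p^4 - 18.4422*p^3 - 6.2302*p^2 + 0.92*p + 0.0141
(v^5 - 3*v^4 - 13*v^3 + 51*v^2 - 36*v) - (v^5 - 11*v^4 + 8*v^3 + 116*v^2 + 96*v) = 8*v^4 - 21*v^3 - 65*v^2 - 132*v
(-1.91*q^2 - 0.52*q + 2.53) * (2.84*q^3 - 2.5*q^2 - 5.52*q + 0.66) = -5.4244*q^5 + 3.2982*q^4 + 19.0284*q^3 - 4.7152*q^2 - 14.3088*q + 1.6698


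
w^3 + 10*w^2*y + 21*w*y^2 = w*(w + 3*y)*(w + 7*y)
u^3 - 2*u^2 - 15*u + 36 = (u - 3)^2*(u + 4)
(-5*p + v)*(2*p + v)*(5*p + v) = -50*p^3 - 25*p^2*v + 2*p*v^2 + v^3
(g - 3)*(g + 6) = g^2 + 3*g - 18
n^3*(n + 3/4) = n^4 + 3*n^3/4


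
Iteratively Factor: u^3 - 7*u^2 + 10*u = (u)*(u^2 - 7*u + 10) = u*(u - 5)*(u - 2)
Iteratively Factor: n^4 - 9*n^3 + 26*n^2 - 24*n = (n - 2)*(n^3 - 7*n^2 + 12*n) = n*(n - 2)*(n^2 - 7*n + 12) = n*(n - 4)*(n - 2)*(n - 3)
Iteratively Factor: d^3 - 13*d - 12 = (d + 3)*(d^2 - 3*d - 4) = (d - 4)*(d + 3)*(d + 1)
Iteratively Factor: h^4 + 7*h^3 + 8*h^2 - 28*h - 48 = (h + 3)*(h^3 + 4*h^2 - 4*h - 16) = (h - 2)*(h + 3)*(h^2 + 6*h + 8) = (h - 2)*(h + 3)*(h + 4)*(h + 2)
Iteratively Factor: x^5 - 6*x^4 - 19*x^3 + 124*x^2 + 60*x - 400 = (x + 2)*(x^4 - 8*x^3 - 3*x^2 + 130*x - 200) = (x - 5)*(x + 2)*(x^3 - 3*x^2 - 18*x + 40) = (x - 5)*(x + 2)*(x + 4)*(x^2 - 7*x + 10) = (x - 5)*(x - 2)*(x + 2)*(x + 4)*(x - 5)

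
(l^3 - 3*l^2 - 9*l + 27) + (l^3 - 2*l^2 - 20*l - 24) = 2*l^3 - 5*l^2 - 29*l + 3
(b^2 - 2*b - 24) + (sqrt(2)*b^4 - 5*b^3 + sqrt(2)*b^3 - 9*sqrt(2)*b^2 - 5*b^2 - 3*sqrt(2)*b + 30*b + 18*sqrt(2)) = sqrt(2)*b^4 - 5*b^3 + sqrt(2)*b^3 - 9*sqrt(2)*b^2 - 4*b^2 - 3*sqrt(2)*b + 28*b - 24 + 18*sqrt(2)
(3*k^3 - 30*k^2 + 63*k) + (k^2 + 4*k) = 3*k^3 - 29*k^2 + 67*k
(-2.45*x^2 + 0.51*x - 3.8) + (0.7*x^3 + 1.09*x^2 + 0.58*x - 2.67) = 0.7*x^3 - 1.36*x^2 + 1.09*x - 6.47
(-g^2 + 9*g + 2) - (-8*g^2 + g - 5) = 7*g^2 + 8*g + 7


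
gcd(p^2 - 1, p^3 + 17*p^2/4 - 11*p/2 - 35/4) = p + 1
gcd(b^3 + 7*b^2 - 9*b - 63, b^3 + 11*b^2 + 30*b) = 1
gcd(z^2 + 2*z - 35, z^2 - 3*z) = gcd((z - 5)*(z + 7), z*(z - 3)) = 1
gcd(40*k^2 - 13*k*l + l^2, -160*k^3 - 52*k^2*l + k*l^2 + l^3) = 8*k - l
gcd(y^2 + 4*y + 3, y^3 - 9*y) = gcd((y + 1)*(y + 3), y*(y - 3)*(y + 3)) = y + 3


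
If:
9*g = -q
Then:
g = -q/9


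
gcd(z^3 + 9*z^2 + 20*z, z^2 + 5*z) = z^2 + 5*z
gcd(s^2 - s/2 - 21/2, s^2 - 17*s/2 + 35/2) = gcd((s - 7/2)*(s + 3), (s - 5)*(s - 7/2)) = s - 7/2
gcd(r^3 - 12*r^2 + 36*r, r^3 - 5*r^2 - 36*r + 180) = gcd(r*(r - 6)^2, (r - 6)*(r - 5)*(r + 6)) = r - 6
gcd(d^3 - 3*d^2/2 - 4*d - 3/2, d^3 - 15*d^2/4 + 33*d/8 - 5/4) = 1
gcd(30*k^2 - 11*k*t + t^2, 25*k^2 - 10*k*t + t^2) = -5*k + t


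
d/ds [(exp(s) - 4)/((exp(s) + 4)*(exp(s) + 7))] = (-exp(2*s) + 8*exp(s) + 72)*exp(s)/(exp(4*s) + 22*exp(3*s) + 177*exp(2*s) + 616*exp(s) + 784)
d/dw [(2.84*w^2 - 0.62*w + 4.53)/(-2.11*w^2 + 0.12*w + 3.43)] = (-0.9674*w^2 + 38.599*w - 2.6702)/(4.4521*w^4 - 0.5064*w^3 - 14.4602*w^2 + 0.8232*w + 11.7649)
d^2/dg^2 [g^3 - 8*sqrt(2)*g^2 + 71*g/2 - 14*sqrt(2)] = 6*g - 16*sqrt(2)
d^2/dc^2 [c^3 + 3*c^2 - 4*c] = 6*c + 6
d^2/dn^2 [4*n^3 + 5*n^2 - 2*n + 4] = 24*n + 10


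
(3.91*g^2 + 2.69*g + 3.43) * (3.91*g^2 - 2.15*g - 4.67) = 15.2881*g^4 + 2.1114*g^3 - 10.6319*g^2 - 19.9368*g - 16.0181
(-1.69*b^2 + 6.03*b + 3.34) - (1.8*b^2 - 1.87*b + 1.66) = -3.49*b^2 + 7.9*b + 1.68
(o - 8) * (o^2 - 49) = o^3 - 8*o^2 - 49*o + 392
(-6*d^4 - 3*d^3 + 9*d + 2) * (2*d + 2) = -12*d^5 - 18*d^4 - 6*d^3 + 18*d^2 + 22*d + 4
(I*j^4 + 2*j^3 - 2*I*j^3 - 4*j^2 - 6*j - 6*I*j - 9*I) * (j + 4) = I*j^5 + 2*j^4 + 2*I*j^4 + 4*j^3 - 8*I*j^3 - 22*j^2 - 6*I*j^2 - 24*j - 33*I*j - 36*I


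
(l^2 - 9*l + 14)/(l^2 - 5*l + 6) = (l - 7)/(l - 3)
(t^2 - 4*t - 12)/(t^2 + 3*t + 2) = (t - 6)/(t + 1)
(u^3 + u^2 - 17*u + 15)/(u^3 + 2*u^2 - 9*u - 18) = (u^2 + 4*u - 5)/(u^2 + 5*u + 6)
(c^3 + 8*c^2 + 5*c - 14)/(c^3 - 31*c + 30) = (c^2 + 9*c + 14)/(c^2 + c - 30)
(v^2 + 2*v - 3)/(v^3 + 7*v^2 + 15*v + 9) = (v - 1)/(v^2 + 4*v + 3)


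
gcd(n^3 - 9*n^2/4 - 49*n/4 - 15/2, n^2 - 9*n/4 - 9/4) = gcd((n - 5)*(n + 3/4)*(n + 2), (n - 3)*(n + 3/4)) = n + 3/4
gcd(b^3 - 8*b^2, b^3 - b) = b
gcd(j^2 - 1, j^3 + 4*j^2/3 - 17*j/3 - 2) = 1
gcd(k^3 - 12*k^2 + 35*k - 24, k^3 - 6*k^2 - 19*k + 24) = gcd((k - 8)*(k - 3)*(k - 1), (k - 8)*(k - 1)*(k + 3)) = k^2 - 9*k + 8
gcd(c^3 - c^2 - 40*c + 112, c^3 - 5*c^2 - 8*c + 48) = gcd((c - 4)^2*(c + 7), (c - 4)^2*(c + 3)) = c^2 - 8*c + 16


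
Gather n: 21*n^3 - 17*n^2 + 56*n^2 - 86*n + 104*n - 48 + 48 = 21*n^3 + 39*n^2 + 18*n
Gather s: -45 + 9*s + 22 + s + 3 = 10*s - 20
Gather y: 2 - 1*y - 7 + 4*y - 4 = 3*y - 9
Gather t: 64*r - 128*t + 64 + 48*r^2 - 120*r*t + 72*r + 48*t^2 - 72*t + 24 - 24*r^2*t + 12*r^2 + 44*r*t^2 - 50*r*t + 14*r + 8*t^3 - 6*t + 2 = 60*r^2 + 150*r + 8*t^3 + t^2*(44*r + 48) + t*(-24*r^2 - 170*r - 206) + 90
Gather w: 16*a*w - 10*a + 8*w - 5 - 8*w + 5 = 16*a*w - 10*a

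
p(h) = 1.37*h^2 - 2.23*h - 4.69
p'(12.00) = 30.65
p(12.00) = 165.83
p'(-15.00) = -43.33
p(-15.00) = 337.01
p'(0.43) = -1.05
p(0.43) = -5.40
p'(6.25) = 14.90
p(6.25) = 34.89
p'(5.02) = 11.52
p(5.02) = 18.64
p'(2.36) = 4.24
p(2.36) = -2.32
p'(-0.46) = -3.49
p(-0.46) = -3.37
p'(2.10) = 3.52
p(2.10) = -3.33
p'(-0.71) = -4.18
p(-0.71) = -2.42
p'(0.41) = -1.11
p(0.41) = -5.37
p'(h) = 2.74*h - 2.23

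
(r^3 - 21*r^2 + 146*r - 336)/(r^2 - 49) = (r^2 - 14*r + 48)/(r + 7)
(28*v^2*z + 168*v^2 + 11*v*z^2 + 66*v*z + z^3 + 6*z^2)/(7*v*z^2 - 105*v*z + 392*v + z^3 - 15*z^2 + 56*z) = (4*v*z + 24*v + z^2 + 6*z)/(z^2 - 15*z + 56)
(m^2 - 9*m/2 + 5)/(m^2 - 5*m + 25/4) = 2*(m - 2)/(2*m - 5)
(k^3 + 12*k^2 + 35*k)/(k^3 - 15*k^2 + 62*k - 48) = k*(k^2 + 12*k + 35)/(k^3 - 15*k^2 + 62*k - 48)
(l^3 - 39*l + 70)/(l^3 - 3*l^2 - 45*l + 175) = (l - 2)/(l - 5)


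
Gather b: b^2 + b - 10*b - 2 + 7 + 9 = b^2 - 9*b + 14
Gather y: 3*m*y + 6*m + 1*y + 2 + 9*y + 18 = 6*m + y*(3*m + 10) + 20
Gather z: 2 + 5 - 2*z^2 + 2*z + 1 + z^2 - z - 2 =-z^2 + z + 6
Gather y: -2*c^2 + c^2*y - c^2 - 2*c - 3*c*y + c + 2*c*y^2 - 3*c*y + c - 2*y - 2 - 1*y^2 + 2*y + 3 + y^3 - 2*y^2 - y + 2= -3*c^2 + y^3 + y^2*(2*c - 3) + y*(c^2 - 6*c - 1) + 3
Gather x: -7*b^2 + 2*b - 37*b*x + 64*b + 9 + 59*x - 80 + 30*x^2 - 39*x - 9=-7*b^2 + 66*b + 30*x^2 + x*(20 - 37*b) - 80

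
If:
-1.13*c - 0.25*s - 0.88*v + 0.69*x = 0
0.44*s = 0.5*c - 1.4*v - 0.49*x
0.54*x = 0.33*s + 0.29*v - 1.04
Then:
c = 0.734549794380698*x + 0.0794705251611472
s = 2.3671958128433*x + 4.31960757730752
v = -0.831636614614787*x - 1.32920862245338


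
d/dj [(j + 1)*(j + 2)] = 2*j + 3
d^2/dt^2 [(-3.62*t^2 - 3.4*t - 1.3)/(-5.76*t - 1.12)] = (5.6843418860808e-14*t^2 + 51.475456)/(191.102976*t^3 + 111.476736*t^2 + 21.676032*t + 1.404928)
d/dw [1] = 0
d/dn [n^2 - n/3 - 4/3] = 2*n - 1/3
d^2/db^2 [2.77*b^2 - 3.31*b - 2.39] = 5.54000000000000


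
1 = 1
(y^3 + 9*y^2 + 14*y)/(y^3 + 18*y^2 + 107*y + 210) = y*(y + 2)/(y^2 + 11*y + 30)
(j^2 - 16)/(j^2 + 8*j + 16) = (j - 4)/(j + 4)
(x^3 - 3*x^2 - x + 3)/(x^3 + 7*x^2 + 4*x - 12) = (x^2 - 2*x - 3)/(x^2 + 8*x + 12)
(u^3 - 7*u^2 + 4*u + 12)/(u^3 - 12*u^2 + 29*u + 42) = (u - 2)/(u - 7)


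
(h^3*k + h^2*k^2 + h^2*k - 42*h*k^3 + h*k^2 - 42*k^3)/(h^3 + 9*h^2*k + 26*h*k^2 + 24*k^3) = k*(h^3 + h^2*k + h^2 - 42*h*k^2 + h*k - 42*k^2)/(h^3 + 9*h^2*k + 26*h*k^2 + 24*k^3)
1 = 1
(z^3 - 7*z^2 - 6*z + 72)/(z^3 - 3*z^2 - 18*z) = (z - 4)/z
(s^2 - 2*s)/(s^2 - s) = (s - 2)/(s - 1)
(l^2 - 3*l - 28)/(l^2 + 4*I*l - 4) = (l^2 - 3*l - 28)/(l^2 + 4*I*l - 4)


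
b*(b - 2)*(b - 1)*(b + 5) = b^4 + 2*b^3 - 13*b^2 + 10*b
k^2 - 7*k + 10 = (k - 5)*(k - 2)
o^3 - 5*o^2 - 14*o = o*(o - 7)*(o + 2)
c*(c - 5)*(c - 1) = c^3 - 6*c^2 + 5*c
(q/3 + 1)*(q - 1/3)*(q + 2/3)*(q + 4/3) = q^4/3 + 14*q^3/9 + 47*q^2/27 + 10*q/81 - 8/27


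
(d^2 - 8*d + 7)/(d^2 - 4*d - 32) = (-d^2 + 8*d - 7)/(-d^2 + 4*d + 32)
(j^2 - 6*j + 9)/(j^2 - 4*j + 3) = (j - 3)/(j - 1)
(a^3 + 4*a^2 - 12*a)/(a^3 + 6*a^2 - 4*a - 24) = a/(a + 2)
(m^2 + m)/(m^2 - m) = (m + 1)/(m - 1)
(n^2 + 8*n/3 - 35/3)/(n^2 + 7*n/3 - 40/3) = (3*n - 7)/(3*n - 8)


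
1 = 1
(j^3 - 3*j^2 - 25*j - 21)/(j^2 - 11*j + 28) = (j^2 + 4*j + 3)/(j - 4)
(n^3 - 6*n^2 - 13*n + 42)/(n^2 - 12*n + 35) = (n^2 + n - 6)/(n - 5)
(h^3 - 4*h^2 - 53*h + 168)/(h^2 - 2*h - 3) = (h^2 - h - 56)/(h + 1)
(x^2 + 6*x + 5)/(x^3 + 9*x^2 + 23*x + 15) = 1/(x + 3)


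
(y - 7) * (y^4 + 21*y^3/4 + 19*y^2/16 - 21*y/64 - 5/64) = y^5 - 7*y^4/4 - 569*y^3/16 - 553*y^2/64 + 71*y/32 + 35/64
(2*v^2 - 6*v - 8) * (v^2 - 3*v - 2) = 2*v^4 - 12*v^3 + 6*v^2 + 36*v + 16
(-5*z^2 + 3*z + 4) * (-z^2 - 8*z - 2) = 5*z^4 + 37*z^3 - 18*z^2 - 38*z - 8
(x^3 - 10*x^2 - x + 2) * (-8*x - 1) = -8*x^4 + 79*x^3 + 18*x^2 - 15*x - 2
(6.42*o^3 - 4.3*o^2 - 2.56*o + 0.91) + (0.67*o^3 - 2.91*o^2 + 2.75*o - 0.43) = 7.09*o^3 - 7.21*o^2 + 0.19*o + 0.48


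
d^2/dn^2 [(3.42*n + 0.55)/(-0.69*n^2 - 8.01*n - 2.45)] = (-(1.38*n + 8.01)*(2.76*n + 16.02)*(3.42*n + 0.55) + (14.1588*n + 55.5474)*(0.69*n^2 + 8.01*n + 2.45))/(0.69*n^2 + 8.01*n + 2.45)^3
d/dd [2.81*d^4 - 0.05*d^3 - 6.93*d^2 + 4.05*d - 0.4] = 11.24*d^3 - 0.15*d^2 - 13.86*d + 4.05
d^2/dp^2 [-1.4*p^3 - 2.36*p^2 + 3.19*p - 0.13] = -8.4*p - 4.72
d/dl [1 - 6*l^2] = -12*l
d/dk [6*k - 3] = 6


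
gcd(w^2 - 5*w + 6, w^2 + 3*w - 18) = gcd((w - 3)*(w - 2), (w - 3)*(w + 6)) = w - 3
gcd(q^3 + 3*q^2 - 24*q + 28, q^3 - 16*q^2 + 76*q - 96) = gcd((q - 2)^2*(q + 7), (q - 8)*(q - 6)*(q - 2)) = q - 2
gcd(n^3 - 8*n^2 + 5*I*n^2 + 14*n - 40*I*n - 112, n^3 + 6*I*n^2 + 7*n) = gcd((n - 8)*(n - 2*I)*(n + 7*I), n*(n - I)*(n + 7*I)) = n + 7*I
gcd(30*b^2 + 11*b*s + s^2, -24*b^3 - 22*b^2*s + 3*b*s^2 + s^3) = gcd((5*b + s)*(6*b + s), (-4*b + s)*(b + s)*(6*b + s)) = 6*b + s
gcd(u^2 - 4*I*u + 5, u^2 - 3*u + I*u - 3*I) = u + I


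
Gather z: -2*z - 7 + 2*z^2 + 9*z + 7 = 2*z^2 + 7*z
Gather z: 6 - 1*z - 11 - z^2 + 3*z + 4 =-z^2 + 2*z - 1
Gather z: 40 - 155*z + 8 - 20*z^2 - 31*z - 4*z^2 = -24*z^2 - 186*z + 48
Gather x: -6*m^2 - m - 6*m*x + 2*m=-6*m^2 - 6*m*x + m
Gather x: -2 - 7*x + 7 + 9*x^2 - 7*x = 9*x^2 - 14*x + 5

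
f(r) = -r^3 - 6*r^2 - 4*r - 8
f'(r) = -3*r^2 - 12*r - 4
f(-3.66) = -24.71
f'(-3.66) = -0.27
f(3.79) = -163.78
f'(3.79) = -92.57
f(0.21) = -9.11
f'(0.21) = -6.65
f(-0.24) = -7.37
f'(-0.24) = -1.29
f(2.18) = -55.59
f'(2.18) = -44.42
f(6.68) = -600.53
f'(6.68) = -218.03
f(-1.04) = -9.20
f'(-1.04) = 5.24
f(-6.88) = 61.17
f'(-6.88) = -63.44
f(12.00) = -2648.00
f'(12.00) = -580.00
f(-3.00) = -23.00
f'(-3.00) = 5.00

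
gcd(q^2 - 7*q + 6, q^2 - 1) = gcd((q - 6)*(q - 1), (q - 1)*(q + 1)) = q - 1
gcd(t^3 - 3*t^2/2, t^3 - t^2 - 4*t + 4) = 1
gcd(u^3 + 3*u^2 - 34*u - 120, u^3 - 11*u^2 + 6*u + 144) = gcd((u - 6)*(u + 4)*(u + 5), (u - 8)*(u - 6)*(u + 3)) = u - 6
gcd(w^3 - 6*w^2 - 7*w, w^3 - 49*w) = w^2 - 7*w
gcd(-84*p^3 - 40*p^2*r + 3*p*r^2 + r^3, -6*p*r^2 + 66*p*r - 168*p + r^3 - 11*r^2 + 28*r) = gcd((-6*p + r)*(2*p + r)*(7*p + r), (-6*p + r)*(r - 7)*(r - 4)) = 6*p - r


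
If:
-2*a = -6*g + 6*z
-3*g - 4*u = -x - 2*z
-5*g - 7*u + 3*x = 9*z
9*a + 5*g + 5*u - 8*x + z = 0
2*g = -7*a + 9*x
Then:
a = 0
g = 0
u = 0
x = 0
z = 0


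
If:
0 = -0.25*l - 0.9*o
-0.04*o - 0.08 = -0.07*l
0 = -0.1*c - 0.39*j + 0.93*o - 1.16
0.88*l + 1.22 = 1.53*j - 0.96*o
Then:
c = -18.80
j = 1.19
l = 0.99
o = -0.27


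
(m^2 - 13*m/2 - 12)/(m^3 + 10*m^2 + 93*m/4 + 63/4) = 2*(m - 8)/(2*m^2 + 17*m + 21)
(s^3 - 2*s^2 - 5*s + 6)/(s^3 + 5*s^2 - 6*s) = (s^2 - s - 6)/(s*(s + 6))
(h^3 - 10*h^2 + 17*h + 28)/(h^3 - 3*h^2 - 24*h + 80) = (h^2 - 6*h - 7)/(h^2 + h - 20)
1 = 1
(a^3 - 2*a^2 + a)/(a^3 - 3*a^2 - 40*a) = (-a^2 + 2*a - 1)/(-a^2 + 3*a + 40)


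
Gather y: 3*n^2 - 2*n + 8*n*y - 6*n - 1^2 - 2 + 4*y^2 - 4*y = 3*n^2 - 8*n + 4*y^2 + y*(8*n - 4) - 3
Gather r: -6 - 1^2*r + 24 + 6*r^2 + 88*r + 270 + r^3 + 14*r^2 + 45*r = r^3 + 20*r^2 + 132*r + 288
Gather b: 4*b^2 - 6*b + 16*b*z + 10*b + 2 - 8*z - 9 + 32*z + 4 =4*b^2 + b*(16*z + 4) + 24*z - 3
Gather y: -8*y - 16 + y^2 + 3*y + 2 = y^2 - 5*y - 14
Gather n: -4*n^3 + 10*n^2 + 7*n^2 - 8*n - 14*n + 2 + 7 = -4*n^3 + 17*n^2 - 22*n + 9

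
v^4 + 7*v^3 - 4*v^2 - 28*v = v*(v - 2)*(v + 2)*(v + 7)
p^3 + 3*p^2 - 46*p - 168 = (p - 7)*(p + 4)*(p + 6)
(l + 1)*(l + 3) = l^2 + 4*l + 3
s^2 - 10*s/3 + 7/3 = (s - 7/3)*(s - 1)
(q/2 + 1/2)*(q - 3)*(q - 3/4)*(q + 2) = q^4/2 - 3*q^3/8 - 7*q^2/2 - 3*q/8 + 9/4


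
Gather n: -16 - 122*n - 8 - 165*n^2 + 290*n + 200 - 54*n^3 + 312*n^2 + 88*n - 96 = -54*n^3 + 147*n^2 + 256*n + 80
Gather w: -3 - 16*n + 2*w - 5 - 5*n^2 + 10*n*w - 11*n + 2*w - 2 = -5*n^2 - 27*n + w*(10*n + 4) - 10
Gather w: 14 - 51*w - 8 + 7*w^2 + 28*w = 7*w^2 - 23*w + 6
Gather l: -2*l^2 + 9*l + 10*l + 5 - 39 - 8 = -2*l^2 + 19*l - 42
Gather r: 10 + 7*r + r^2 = r^2 + 7*r + 10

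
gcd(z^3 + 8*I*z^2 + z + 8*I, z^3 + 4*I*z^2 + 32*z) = z + 8*I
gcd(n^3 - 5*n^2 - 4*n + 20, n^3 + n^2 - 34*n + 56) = n - 2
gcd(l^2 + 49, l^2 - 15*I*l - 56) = l - 7*I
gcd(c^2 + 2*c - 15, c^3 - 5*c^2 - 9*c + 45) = c - 3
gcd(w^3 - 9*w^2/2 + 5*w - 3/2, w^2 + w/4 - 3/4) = 1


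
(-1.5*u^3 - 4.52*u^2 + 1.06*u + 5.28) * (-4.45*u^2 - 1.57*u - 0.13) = 6.675*u^5 + 22.469*u^4 + 2.5744*u^3 - 24.5726*u^2 - 8.4274*u - 0.6864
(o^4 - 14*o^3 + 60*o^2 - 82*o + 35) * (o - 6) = o^5 - 20*o^4 + 144*o^3 - 442*o^2 + 527*o - 210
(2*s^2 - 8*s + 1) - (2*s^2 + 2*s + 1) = -10*s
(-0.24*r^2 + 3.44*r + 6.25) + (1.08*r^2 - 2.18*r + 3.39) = 0.84*r^2 + 1.26*r + 9.64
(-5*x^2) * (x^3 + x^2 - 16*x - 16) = -5*x^5 - 5*x^4 + 80*x^3 + 80*x^2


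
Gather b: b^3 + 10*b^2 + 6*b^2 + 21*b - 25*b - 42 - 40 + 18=b^3 + 16*b^2 - 4*b - 64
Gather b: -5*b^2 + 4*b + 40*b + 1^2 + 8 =-5*b^2 + 44*b + 9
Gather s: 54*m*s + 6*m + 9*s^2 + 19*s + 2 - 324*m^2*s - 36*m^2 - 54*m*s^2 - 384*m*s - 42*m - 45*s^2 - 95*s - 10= -36*m^2 - 36*m + s^2*(-54*m - 36) + s*(-324*m^2 - 330*m - 76) - 8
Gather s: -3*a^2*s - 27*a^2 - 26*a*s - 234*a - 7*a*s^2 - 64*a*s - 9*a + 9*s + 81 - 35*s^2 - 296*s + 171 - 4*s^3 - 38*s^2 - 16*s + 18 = -27*a^2 - 243*a - 4*s^3 + s^2*(-7*a - 73) + s*(-3*a^2 - 90*a - 303) + 270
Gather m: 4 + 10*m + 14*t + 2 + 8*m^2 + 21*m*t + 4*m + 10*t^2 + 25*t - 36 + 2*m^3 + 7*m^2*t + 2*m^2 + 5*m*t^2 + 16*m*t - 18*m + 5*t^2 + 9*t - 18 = 2*m^3 + m^2*(7*t + 10) + m*(5*t^2 + 37*t - 4) + 15*t^2 + 48*t - 48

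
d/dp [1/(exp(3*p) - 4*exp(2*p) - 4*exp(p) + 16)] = (-3*exp(2*p) + 8*exp(p) + 4)*exp(p)/(exp(3*p) - 4*exp(2*p) - 4*exp(p) + 16)^2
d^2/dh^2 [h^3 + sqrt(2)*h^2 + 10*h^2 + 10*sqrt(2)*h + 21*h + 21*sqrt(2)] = 6*h + 2*sqrt(2) + 20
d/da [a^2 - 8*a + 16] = 2*a - 8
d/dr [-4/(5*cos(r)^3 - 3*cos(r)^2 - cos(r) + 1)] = 4*(-15*cos(r)^2 + 6*cos(r) + 1)*sin(r)/(5*cos(r)^3 - 3*cos(r)^2 - cos(r) + 1)^2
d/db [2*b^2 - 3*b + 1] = 4*b - 3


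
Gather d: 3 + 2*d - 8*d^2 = -8*d^2 + 2*d + 3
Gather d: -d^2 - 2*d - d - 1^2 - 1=-d^2 - 3*d - 2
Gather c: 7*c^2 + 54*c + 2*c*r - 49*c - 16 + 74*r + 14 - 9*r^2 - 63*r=7*c^2 + c*(2*r + 5) - 9*r^2 + 11*r - 2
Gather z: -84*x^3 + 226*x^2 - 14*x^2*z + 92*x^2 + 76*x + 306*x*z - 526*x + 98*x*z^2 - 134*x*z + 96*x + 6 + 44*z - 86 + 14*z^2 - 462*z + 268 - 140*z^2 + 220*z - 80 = -84*x^3 + 318*x^2 - 354*x + z^2*(98*x - 126) + z*(-14*x^2 + 172*x - 198) + 108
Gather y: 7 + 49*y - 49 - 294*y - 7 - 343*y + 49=-588*y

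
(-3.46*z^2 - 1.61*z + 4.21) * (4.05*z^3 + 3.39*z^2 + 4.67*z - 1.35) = -14.013*z^5 - 18.2499*z^4 - 4.5656*z^3 + 11.4242*z^2 + 21.8342*z - 5.6835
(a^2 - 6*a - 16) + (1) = a^2 - 6*a - 15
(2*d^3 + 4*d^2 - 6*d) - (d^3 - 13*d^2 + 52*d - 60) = d^3 + 17*d^2 - 58*d + 60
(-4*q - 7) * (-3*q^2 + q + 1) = 12*q^3 + 17*q^2 - 11*q - 7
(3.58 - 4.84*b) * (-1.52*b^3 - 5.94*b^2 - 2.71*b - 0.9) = 7.3568*b^4 + 23.308*b^3 - 8.1488*b^2 - 5.3458*b - 3.222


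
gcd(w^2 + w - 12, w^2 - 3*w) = w - 3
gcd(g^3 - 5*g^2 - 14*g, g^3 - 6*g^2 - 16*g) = g^2 + 2*g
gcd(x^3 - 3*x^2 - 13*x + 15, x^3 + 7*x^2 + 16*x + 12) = x + 3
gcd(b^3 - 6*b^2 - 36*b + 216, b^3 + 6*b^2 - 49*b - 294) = b + 6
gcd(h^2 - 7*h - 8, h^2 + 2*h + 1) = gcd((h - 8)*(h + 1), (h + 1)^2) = h + 1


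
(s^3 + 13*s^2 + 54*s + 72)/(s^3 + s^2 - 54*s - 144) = (s + 4)/(s - 8)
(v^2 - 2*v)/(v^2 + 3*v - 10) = v/(v + 5)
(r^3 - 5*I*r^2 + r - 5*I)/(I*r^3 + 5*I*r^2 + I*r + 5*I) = (-I*r - 5)/(r + 5)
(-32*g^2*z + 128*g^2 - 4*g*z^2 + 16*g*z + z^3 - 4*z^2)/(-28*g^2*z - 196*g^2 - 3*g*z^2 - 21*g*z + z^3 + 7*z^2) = (-8*g*z + 32*g + z^2 - 4*z)/(-7*g*z - 49*g + z^2 + 7*z)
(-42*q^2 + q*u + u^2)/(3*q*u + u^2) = (-42*q^2 + q*u + u^2)/(u*(3*q + u))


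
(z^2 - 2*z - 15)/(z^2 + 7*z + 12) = (z - 5)/(z + 4)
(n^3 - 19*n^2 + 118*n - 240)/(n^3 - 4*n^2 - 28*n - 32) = (n^2 - 11*n + 30)/(n^2 + 4*n + 4)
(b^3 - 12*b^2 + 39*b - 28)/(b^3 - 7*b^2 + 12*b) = (b^2 - 8*b + 7)/(b*(b - 3))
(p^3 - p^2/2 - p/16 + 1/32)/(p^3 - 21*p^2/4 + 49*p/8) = (32*p^3 - 16*p^2 - 2*p + 1)/(4*p*(8*p^2 - 42*p + 49))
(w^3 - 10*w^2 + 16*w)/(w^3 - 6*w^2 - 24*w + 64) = w/(w + 4)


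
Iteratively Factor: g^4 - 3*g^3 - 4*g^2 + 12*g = (g)*(g^3 - 3*g^2 - 4*g + 12) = g*(g + 2)*(g^2 - 5*g + 6) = g*(g - 2)*(g + 2)*(g - 3)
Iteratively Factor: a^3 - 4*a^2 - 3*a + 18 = (a + 2)*(a^2 - 6*a + 9) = (a - 3)*(a + 2)*(a - 3)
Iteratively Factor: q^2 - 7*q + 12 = (q - 3)*(q - 4)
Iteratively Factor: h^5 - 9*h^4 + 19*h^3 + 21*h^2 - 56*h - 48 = (h + 1)*(h^4 - 10*h^3 + 29*h^2 - 8*h - 48) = (h + 1)^2*(h^3 - 11*h^2 + 40*h - 48) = (h - 4)*(h + 1)^2*(h^2 - 7*h + 12) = (h - 4)^2*(h + 1)^2*(h - 3)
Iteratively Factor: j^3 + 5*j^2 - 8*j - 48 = (j + 4)*(j^2 + j - 12) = (j + 4)^2*(j - 3)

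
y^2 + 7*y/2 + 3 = (y + 3/2)*(y + 2)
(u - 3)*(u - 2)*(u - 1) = u^3 - 6*u^2 + 11*u - 6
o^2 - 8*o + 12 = (o - 6)*(o - 2)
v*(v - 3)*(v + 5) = v^3 + 2*v^2 - 15*v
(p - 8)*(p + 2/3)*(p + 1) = p^3 - 19*p^2/3 - 38*p/3 - 16/3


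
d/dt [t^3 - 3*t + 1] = 3*t^2 - 3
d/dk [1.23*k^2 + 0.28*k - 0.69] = 2.46*k + 0.28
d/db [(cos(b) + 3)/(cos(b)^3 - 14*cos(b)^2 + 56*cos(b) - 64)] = (-165*cos(b) - 5*cos(2*b) + cos(3*b) + 459)*sin(b)/(2*(cos(b)^3 - 14*cos(b)^2 + 56*cos(b) - 64)^2)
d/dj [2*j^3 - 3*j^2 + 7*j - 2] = 6*j^2 - 6*j + 7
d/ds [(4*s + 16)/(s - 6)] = -40/(s - 6)^2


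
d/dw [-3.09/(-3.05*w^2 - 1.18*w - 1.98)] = (-18.849*w - 3.6462)/(3.05*w^2 + 1.18*w + 1.98)^2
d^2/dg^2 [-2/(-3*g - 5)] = 36/(3*g + 5)^3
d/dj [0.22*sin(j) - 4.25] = 0.22*cos(j)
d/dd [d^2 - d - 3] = 2*d - 1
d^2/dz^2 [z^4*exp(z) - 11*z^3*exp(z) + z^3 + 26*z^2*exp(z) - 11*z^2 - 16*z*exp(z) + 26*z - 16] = z^4*exp(z) - 3*z^3*exp(z) - 28*z^2*exp(z) + 22*z*exp(z) + 6*z + 20*exp(z) - 22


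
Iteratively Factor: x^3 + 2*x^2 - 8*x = (x)*(x^2 + 2*x - 8) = x*(x - 2)*(x + 4)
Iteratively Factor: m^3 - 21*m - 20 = (m - 5)*(m^2 + 5*m + 4) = (m - 5)*(m + 1)*(m + 4)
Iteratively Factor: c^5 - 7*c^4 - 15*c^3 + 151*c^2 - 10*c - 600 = (c + 4)*(c^4 - 11*c^3 + 29*c^2 + 35*c - 150) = (c - 3)*(c + 4)*(c^3 - 8*c^2 + 5*c + 50) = (c - 3)*(c + 2)*(c + 4)*(c^2 - 10*c + 25) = (c - 5)*(c - 3)*(c + 2)*(c + 4)*(c - 5)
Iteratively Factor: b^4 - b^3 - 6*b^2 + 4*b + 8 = (b - 2)*(b^3 + b^2 - 4*b - 4) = (b - 2)^2*(b^2 + 3*b + 2) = (b - 2)^2*(b + 2)*(b + 1)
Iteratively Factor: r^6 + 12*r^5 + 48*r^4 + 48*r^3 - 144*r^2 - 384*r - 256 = (r + 4)*(r^5 + 8*r^4 + 16*r^3 - 16*r^2 - 80*r - 64) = (r - 2)*(r + 4)*(r^4 + 10*r^3 + 36*r^2 + 56*r + 32) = (r - 2)*(r + 2)*(r + 4)*(r^3 + 8*r^2 + 20*r + 16) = (r - 2)*(r + 2)*(r + 4)^2*(r^2 + 4*r + 4) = (r - 2)*(r + 2)^2*(r + 4)^2*(r + 2)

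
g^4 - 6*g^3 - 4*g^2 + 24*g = g*(g - 6)*(g - 2)*(g + 2)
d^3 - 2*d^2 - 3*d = d*(d - 3)*(d + 1)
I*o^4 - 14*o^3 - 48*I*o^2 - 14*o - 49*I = (o + I)*(o + 7*I)^2*(I*o + 1)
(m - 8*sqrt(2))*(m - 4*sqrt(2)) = m^2 - 12*sqrt(2)*m + 64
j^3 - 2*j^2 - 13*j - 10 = (j - 5)*(j + 1)*(j + 2)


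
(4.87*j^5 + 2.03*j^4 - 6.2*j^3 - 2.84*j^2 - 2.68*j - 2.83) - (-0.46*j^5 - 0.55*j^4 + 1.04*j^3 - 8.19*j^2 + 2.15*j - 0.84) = 5.33*j^5 + 2.58*j^4 - 7.24*j^3 + 5.35*j^2 - 4.83*j - 1.99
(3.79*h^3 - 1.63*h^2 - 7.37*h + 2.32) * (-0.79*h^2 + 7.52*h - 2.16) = -2.9941*h^5 + 29.7885*h^4 - 14.6217*h^3 - 53.7344*h^2 + 33.3656*h - 5.0112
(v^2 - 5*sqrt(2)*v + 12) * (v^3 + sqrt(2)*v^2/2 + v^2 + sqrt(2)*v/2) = v^5 - 9*sqrt(2)*v^4/2 + v^4 - 9*sqrt(2)*v^3/2 + 7*v^3 + 7*v^2 + 6*sqrt(2)*v^2 + 6*sqrt(2)*v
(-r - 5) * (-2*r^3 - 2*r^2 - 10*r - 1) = 2*r^4 + 12*r^3 + 20*r^2 + 51*r + 5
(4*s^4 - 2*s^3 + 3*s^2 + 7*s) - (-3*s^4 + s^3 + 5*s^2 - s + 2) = 7*s^4 - 3*s^3 - 2*s^2 + 8*s - 2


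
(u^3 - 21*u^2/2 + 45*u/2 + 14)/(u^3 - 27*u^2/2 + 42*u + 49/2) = (u - 4)/(u - 7)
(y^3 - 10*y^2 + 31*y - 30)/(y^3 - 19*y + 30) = (y - 5)/(y + 5)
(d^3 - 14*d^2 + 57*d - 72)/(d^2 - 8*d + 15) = (d^2 - 11*d + 24)/(d - 5)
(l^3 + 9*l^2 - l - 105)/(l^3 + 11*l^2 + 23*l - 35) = (l - 3)/(l - 1)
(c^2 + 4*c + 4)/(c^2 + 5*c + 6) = (c + 2)/(c + 3)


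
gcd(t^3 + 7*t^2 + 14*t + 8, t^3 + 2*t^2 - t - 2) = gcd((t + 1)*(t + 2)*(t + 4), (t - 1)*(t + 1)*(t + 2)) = t^2 + 3*t + 2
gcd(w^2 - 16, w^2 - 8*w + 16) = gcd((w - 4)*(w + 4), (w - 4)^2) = w - 4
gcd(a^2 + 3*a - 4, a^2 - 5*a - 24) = 1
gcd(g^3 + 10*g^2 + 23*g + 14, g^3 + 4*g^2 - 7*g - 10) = g + 1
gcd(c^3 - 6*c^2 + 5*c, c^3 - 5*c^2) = c^2 - 5*c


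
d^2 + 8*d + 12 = (d + 2)*(d + 6)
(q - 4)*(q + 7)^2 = q^3 + 10*q^2 - 7*q - 196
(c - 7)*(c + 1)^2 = c^3 - 5*c^2 - 13*c - 7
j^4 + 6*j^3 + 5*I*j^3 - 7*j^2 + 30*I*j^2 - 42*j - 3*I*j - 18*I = (j + 6)*(j + I)^2*(j + 3*I)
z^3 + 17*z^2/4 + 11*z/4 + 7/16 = (z + 1/4)*(z + 1/2)*(z + 7/2)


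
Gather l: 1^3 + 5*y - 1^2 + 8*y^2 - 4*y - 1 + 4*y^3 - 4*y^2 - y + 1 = 4*y^3 + 4*y^2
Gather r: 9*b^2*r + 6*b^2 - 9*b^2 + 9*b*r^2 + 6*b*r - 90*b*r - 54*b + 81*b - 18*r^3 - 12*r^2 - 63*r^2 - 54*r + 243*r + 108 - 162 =-3*b^2 + 27*b - 18*r^3 + r^2*(9*b - 75) + r*(9*b^2 - 84*b + 189) - 54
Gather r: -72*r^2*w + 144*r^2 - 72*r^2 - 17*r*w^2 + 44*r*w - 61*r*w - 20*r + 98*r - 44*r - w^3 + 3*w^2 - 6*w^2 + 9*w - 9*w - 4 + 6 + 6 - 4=r^2*(72 - 72*w) + r*(-17*w^2 - 17*w + 34) - w^3 - 3*w^2 + 4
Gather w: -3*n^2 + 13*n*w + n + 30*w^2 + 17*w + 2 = -3*n^2 + n + 30*w^2 + w*(13*n + 17) + 2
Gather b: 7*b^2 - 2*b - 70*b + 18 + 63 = 7*b^2 - 72*b + 81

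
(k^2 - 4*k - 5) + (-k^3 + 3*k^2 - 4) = -k^3 + 4*k^2 - 4*k - 9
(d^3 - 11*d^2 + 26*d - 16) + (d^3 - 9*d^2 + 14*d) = 2*d^3 - 20*d^2 + 40*d - 16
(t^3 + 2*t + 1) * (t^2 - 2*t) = t^5 - 2*t^4 + 2*t^3 - 3*t^2 - 2*t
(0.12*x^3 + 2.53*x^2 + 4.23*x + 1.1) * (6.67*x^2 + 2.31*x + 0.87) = 0.8004*x^5 + 17.1523*x^4 + 34.1628*x^3 + 19.3094*x^2 + 6.2211*x + 0.957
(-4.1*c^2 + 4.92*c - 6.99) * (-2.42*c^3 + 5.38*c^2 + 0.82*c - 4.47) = 9.922*c^5 - 33.9644*c^4 + 40.0234*c^3 - 15.2448*c^2 - 27.7242*c + 31.2453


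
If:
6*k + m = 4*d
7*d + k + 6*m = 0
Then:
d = -35*m/46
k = -31*m/46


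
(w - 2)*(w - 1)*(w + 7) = w^3 + 4*w^2 - 19*w + 14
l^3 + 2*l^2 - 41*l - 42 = (l - 6)*(l + 1)*(l + 7)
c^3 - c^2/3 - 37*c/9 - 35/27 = (c - 7/3)*(c + 1/3)*(c + 5/3)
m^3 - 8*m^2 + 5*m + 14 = (m - 7)*(m - 2)*(m + 1)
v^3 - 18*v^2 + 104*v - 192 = (v - 8)*(v - 6)*(v - 4)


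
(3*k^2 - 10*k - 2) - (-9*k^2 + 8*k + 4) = 12*k^2 - 18*k - 6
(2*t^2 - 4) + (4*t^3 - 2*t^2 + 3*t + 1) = 4*t^3 + 3*t - 3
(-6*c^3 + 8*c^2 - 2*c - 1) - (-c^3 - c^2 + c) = -5*c^3 + 9*c^2 - 3*c - 1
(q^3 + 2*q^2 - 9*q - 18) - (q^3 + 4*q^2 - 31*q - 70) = -2*q^2 + 22*q + 52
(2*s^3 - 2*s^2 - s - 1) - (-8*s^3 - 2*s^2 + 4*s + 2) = 10*s^3 - 5*s - 3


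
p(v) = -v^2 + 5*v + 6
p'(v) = 5 - 2*v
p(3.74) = 10.71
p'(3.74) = -2.48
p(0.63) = 8.75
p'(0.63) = 3.74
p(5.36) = 4.07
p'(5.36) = -5.72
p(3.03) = 11.97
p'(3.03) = -1.06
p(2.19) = 12.15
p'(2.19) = 0.62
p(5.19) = 5.01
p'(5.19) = -5.38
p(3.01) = 11.99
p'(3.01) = -1.02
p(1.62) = 11.48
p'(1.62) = 1.76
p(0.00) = 6.00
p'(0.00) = 5.00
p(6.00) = 0.00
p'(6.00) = -7.00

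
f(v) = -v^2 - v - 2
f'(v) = -2*v - 1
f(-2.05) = -4.15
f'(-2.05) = 3.10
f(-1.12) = -2.13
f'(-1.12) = 1.24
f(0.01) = -2.01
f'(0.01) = -1.02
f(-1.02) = -2.02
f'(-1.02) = 1.04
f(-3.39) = -10.10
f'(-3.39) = 5.78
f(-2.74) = -6.77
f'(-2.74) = 4.48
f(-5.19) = -23.75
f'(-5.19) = 9.38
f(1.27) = -4.88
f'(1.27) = -3.54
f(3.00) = -14.00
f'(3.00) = -7.00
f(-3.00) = -8.00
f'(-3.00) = 5.00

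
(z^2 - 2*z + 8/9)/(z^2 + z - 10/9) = (3*z - 4)/(3*z + 5)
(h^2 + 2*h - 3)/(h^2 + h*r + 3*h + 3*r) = (h - 1)/(h + r)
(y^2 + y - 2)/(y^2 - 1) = (y + 2)/(y + 1)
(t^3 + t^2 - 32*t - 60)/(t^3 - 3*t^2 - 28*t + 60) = (t + 2)/(t - 2)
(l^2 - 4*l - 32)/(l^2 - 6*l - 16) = (l + 4)/(l + 2)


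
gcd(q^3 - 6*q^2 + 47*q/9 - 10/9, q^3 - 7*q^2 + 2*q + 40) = q - 5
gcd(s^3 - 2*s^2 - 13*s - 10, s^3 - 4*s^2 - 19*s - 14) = s^2 + 3*s + 2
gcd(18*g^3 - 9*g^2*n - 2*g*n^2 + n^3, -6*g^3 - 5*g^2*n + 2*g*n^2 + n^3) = 6*g^2 - g*n - n^2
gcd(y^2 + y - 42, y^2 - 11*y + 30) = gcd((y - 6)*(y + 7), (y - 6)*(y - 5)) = y - 6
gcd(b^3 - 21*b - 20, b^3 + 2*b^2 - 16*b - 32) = b + 4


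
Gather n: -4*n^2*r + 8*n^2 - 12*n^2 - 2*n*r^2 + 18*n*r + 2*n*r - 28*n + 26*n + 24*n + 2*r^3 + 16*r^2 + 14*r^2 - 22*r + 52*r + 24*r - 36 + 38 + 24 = n^2*(-4*r - 4) + n*(-2*r^2 + 20*r + 22) + 2*r^3 + 30*r^2 + 54*r + 26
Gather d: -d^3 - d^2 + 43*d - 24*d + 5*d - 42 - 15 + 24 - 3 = -d^3 - d^2 + 24*d - 36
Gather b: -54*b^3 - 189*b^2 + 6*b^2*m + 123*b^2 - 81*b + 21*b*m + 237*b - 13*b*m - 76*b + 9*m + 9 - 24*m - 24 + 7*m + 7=-54*b^3 + b^2*(6*m - 66) + b*(8*m + 80) - 8*m - 8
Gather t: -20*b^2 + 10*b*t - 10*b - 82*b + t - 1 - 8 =-20*b^2 - 92*b + t*(10*b + 1) - 9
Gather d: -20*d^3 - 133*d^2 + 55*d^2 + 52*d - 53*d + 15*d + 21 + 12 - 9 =-20*d^3 - 78*d^2 + 14*d + 24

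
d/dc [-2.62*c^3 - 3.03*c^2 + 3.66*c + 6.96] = -7.86*c^2 - 6.06*c + 3.66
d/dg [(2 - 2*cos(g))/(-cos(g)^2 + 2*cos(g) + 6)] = 2*(cos(g)^2 - 2*cos(g) + 8)*sin(g)/(sin(g)^2 + 2*cos(g) + 5)^2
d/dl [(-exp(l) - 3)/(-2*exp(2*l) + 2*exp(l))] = (-exp(2*l) - 6*exp(l) + 3)*exp(-l)/(2*(exp(2*l) - 2*exp(l) + 1))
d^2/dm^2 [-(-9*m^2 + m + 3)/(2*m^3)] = 3*(3*m^2 - m - 6)/m^5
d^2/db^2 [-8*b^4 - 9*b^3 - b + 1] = 6*b*(-16*b - 9)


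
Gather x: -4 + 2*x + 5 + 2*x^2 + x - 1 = 2*x^2 + 3*x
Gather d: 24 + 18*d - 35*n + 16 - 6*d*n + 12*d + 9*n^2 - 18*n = d*(30 - 6*n) + 9*n^2 - 53*n + 40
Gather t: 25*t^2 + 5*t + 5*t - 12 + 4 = 25*t^2 + 10*t - 8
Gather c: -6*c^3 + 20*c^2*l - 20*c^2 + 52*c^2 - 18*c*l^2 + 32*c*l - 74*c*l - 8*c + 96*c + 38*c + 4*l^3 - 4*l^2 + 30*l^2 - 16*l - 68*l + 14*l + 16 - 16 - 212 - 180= -6*c^3 + c^2*(20*l + 32) + c*(-18*l^2 - 42*l + 126) + 4*l^3 + 26*l^2 - 70*l - 392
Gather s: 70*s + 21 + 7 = 70*s + 28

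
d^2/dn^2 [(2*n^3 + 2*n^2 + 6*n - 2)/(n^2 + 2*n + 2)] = 4*(3*n^3 + 3*n^2 - 12*n - 10)/(n^6 + 6*n^5 + 18*n^4 + 32*n^3 + 36*n^2 + 24*n + 8)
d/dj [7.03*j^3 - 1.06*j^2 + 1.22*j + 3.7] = 21.09*j^2 - 2.12*j + 1.22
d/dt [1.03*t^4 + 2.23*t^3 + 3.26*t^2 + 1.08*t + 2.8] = 4.12*t^3 + 6.69*t^2 + 6.52*t + 1.08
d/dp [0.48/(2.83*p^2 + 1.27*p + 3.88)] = (-2.7168*p - 0.6096)/(2.83*p^2 + 1.27*p + 3.88)^2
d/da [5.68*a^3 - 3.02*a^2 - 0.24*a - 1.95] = 17.04*a^2 - 6.04*a - 0.24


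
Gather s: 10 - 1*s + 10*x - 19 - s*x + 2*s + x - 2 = s*(1 - x) + 11*x - 11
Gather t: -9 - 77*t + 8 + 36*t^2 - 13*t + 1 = 36*t^2 - 90*t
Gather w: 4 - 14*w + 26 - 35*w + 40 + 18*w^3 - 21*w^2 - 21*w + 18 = 18*w^3 - 21*w^2 - 70*w + 88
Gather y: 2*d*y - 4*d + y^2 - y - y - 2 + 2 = -4*d + y^2 + y*(2*d - 2)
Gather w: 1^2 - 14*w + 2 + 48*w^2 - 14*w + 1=48*w^2 - 28*w + 4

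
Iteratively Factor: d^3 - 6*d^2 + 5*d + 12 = (d - 4)*(d^2 - 2*d - 3) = (d - 4)*(d - 3)*(d + 1)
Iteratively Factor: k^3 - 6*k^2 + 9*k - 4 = (k - 1)*(k^2 - 5*k + 4) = (k - 4)*(k - 1)*(k - 1)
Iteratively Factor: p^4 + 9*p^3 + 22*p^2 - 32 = (p + 2)*(p^3 + 7*p^2 + 8*p - 16) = (p - 1)*(p + 2)*(p^2 + 8*p + 16) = (p - 1)*(p + 2)*(p + 4)*(p + 4)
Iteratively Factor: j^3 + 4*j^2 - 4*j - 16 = (j + 4)*(j^2 - 4) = (j - 2)*(j + 4)*(j + 2)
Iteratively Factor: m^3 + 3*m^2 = (m)*(m^2 + 3*m) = m^2*(m + 3)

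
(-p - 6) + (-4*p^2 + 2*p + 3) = -4*p^2 + p - 3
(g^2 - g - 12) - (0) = g^2 - g - 12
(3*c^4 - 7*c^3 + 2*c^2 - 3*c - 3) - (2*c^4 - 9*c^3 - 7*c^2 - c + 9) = c^4 + 2*c^3 + 9*c^2 - 2*c - 12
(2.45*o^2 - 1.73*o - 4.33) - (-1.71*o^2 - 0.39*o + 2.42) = 4.16*o^2 - 1.34*o - 6.75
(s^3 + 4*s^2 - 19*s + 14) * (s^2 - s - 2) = s^5 + 3*s^4 - 25*s^3 + 25*s^2 + 24*s - 28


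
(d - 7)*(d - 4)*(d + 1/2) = d^3 - 21*d^2/2 + 45*d/2 + 14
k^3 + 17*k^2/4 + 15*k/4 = k*(k + 5/4)*(k + 3)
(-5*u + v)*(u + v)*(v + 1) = -5*u^2*v - 5*u^2 - 4*u*v^2 - 4*u*v + v^3 + v^2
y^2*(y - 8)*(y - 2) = y^4 - 10*y^3 + 16*y^2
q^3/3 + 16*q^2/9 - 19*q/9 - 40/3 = (q/3 + 1)*(q - 8/3)*(q + 5)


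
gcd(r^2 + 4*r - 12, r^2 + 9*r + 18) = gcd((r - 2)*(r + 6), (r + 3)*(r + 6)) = r + 6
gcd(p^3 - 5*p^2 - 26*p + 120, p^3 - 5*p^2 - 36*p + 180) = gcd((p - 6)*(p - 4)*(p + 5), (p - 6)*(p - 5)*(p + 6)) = p - 6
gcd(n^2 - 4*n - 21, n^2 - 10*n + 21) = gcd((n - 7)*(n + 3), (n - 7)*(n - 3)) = n - 7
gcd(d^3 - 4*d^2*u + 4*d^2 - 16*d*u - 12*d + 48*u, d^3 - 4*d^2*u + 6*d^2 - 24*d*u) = -d^2 + 4*d*u - 6*d + 24*u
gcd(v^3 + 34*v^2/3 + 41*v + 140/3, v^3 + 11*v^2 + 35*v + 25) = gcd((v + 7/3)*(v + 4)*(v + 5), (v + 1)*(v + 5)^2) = v + 5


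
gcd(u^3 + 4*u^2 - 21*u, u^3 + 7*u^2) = u^2 + 7*u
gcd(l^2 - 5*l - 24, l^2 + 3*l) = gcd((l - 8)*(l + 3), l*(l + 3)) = l + 3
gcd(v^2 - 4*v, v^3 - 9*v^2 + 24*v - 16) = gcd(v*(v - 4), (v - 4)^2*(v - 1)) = v - 4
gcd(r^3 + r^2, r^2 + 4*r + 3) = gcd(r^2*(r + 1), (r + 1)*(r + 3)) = r + 1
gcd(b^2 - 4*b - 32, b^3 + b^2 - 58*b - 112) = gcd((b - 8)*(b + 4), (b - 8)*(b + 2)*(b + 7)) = b - 8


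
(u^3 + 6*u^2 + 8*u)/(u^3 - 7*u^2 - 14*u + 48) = u*(u^2 + 6*u + 8)/(u^3 - 7*u^2 - 14*u + 48)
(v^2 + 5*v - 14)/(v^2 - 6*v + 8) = (v + 7)/(v - 4)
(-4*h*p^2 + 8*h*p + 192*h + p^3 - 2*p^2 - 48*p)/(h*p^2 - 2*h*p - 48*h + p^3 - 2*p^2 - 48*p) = (-4*h + p)/(h + p)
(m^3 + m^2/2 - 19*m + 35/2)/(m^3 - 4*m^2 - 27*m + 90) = (2*m^2 - 9*m + 7)/(2*(m^2 - 9*m + 18))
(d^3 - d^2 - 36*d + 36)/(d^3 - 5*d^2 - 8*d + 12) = (d + 6)/(d + 2)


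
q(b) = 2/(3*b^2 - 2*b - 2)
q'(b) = 2*(2 - 6*b)/(3*b^2 - 2*b - 2)^2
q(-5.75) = 0.02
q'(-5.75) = 0.01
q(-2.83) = 0.07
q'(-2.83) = 0.05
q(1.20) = -25.00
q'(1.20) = -1625.00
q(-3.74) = 0.04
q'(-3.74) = 0.02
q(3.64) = 0.07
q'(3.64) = -0.04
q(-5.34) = 0.02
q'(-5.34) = 0.01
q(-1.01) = 0.65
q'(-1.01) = 1.70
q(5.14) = 0.03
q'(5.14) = -0.01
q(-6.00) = 0.02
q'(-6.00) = 0.01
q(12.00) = 0.00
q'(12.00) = 0.00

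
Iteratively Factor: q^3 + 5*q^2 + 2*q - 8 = (q - 1)*(q^2 + 6*q + 8) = (q - 1)*(q + 2)*(q + 4)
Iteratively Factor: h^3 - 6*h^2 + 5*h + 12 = (h + 1)*(h^2 - 7*h + 12) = (h - 4)*(h + 1)*(h - 3)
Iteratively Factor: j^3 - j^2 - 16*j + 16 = (j - 4)*(j^2 + 3*j - 4) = (j - 4)*(j + 4)*(j - 1)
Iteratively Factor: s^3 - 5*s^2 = (s - 5)*(s^2) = s*(s - 5)*(s)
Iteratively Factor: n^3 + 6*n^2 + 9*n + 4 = (n + 1)*(n^2 + 5*n + 4) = (n + 1)*(n + 4)*(n + 1)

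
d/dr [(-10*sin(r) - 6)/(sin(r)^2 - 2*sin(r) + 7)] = 2*(5*sin(r)^2 + 6*sin(r) - 41)*cos(r)/(sin(r)^2 - 2*sin(r) + 7)^2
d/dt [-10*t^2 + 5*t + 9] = 5 - 20*t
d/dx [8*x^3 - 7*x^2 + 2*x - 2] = 24*x^2 - 14*x + 2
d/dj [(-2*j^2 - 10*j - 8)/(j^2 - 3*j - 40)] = 8*(2*j^2 + 22*j + 47)/(j^4 - 6*j^3 - 71*j^2 + 240*j + 1600)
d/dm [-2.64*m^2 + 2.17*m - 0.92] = 2.17 - 5.28*m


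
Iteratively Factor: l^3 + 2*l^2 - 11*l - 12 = (l - 3)*(l^2 + 5*l + 4) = (l - 3)*(l + 4)*(l + 1)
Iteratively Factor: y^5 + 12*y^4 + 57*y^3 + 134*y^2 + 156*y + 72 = (y + 2)*(y^4 + 10*y^3 + 37*y^2 + 60*y + 36) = (y + 2)^2*(y^3 + 8*y^2 + 21*y + 18) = (y + 2)^2*(y + 3)*(y^2 + 5*y + 6) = (y + 2)^2*(y + 3)^2*(y + 2)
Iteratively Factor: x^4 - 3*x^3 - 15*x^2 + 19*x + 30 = (x + 1)*(x^3 - 4*x^2 - 11*x + 30) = (x - 5)*(x + 1)*(x^2 + x - 6) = (x - 5)*(x + 1)*(x + 3)*(x - 2)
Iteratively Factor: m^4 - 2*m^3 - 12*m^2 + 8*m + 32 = (m - 4)*(m^3 + 2*m^2 - 4*m - 8) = (m - 4)*(m + 2)*(m^2 - 4) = (m - 4)*(m + 2)^2*(m - 2)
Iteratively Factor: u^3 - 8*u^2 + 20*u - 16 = (u - 2)*(u^2 - 6*u + 8) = (u - 4)*(u - 2)*(u - 2)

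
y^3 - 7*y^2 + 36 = (y - 6)*(y - 3)*(y + 2)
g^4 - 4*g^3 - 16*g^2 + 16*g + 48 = (g - 6)*(g - 2)*(g + 2)^2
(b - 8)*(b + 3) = b^2 - 5*b - 24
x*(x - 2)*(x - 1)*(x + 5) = x^4 + 2*x^3 - 13*x^2 + 10*x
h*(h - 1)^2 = h^3 - 2*h^2 + h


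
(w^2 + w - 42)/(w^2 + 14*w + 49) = (w - 6)/(w + 7)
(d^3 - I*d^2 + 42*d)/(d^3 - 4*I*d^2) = (d^2 - I*d + 42)/(d*(d - 4*I))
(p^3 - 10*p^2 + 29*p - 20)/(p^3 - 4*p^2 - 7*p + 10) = (p - 4)/(p + 2)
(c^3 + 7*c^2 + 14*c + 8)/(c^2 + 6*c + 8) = c + 1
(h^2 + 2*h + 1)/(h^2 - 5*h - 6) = (h + 1)/(h - 6)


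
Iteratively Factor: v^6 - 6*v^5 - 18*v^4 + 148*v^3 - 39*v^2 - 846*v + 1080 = (v - 3)*(v^5 - 3*v^4 - 27*v^3 + 67*v^2 + 162*v - 360) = (v - 3)*(v - 2)*(v^4 - v^3 - 29*v^2 + 9*v + 180) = (v - 3)^2*(v - 2)*(v^3 + 2*v^2 - 23*v - 60) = (v - 5)*(v - 3)^2*(v - 2)*(v^2 + 7*v + 12) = (v - 5)*(v - 3)^2*(v - 2)*(v + 3)*(v + 4)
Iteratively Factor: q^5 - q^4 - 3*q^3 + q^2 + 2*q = (q - 1)*(q^4 - 3*q^2 - 2*q) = (q - 1)*(q + 1)*(q^3 - q^2 - 2*q) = q*(q - 1)*(q + 1)*(q^2 - q - 2) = q*(q - 2)*(q - 1)*(q + 1)*(q + 1)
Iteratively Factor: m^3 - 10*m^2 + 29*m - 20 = (m - 4)*(m^2 - 6*m + 5) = (m - 4)*(m - 1)*(m - 5)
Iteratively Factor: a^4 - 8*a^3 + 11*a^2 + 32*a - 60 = (a - 5)*(a^3 - 3*a^2 - 4*a + 12) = (a - 5)*(a - 2)*(a^2 - a - 6) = (a - 5)*(a - 3)*(a - 2)*(a + 2)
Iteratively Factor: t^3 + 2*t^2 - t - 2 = (t - 1)*(t^2 + 3*t + 2) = (t - 1)*(t + 2)*(t + 1)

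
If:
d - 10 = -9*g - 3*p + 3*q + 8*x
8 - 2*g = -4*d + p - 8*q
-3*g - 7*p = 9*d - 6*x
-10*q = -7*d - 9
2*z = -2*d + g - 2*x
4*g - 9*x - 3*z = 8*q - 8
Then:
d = -23673/23669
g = 46964/23669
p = 38580/23669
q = 4731/23669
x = 65965/47338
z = 28345/47338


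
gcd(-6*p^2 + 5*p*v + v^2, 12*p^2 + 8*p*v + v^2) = 6*p + v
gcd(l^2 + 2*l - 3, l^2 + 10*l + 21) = l + 3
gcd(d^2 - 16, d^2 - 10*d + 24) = d - 4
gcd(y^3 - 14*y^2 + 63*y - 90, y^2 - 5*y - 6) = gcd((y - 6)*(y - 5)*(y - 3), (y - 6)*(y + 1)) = y - 6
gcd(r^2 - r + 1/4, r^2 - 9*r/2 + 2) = r - 1/2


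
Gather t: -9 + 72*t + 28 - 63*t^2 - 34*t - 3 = -63*t^2 + 38*t + 16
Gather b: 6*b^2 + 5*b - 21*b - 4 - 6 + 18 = 6*b^2 - 16*b + 8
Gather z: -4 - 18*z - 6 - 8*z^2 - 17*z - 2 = -8*z^2 - 35*z - 12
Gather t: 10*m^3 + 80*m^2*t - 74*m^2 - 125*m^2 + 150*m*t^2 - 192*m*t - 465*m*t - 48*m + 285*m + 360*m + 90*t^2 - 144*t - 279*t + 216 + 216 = 10*m^3 - 199*m^2 + 597*m + t^2*(150*m + 90) + t*(80*m^2 - 657*m - 423) + 432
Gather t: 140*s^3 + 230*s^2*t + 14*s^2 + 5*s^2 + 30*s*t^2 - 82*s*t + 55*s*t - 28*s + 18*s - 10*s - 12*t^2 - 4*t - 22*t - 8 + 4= 140*s^3 + 19*s^2 - 20*s + t^2*(30*s - 12) + t*(230*s^2 - 27*s - 26) - 4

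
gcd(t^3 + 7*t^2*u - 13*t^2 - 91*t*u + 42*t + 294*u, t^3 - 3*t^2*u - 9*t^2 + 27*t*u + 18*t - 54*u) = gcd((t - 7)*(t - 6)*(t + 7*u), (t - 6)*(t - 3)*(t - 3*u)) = t - 6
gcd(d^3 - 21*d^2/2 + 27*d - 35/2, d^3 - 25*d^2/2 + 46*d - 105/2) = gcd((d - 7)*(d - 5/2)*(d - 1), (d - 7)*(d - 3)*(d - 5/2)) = d^2 - 19*d/2 + 35/2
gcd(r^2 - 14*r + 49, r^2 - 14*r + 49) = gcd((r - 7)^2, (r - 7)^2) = r^2 - 14*r + 49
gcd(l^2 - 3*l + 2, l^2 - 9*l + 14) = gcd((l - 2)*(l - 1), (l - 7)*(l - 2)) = l - 2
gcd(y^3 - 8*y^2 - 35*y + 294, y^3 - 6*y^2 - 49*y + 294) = y - 7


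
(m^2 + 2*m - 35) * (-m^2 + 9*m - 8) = -m^4 + 7*m^3 + 45*m^2 - 331*m + 280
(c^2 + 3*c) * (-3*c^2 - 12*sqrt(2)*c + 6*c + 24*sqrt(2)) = -3*c^4 - 12*sqrt(2)*c^3 - 3*c^3 - 12*sqrt(2)*c^2 + 18*c^2 + 72*sqrt(2)*c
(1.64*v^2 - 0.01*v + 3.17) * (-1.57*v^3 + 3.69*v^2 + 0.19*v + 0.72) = -2.5748*v^5 + 6.0673*v^4 - 4.7022*v^3 + 12.8762*v^2 + 0.5951*v + 2.2824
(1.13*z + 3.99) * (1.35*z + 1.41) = 1.5255*z^2 + 6.9798*z + 5.6259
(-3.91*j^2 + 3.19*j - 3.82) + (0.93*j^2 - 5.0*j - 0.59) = -2.98*j^2 - 1.81*j - 4.41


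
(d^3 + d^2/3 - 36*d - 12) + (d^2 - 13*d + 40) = d^3 + 4*d^2/3 - 49*d + 28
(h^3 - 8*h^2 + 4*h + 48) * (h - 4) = h^4 - 12*h^3 + 36*h^2 + 32*h - 192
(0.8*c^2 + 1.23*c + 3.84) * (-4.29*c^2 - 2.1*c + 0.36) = -3.432*c^4 - 6.9567*c^3 - 18.7686*c^2 - 7.6212*c + 1.3824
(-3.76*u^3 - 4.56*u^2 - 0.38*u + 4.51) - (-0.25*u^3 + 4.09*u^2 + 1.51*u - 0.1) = -3.51*u^3 - 8.65*u^2 - 1.89*u + 4.61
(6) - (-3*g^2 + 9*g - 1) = 3*g^2 - 9*g + 7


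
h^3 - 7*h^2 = h^2*(h - 7)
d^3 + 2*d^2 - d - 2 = (d - 1)*(d + 1)*(d + 2)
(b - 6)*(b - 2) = b^2 - 8*b + 12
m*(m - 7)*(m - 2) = m^3 - 9*m^2 + 14*m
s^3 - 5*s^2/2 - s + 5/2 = (s - 5/2)*(s - 1)*(s + 1)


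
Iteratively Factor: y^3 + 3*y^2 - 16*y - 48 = (y + 4)*(y^2 - y - 12) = (y - 4)*(y + 4)*(y + 3)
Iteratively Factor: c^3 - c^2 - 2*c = (c - 2)*(c^2 + c) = c*(c - 2)*(c + 1)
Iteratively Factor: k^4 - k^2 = (k)*(k^3 - k) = k*(k - 1)*(k^2 + k) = k^2*(k - 1)*(k + 1)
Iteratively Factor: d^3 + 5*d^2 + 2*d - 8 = (d + 2)*(d^2 + 3*d - 4) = (d - 1)*(d + 2)*(d + 4)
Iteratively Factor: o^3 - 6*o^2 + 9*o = (o - 3)*(o^2 - 3*o) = o*(o - 3)*(o - 3)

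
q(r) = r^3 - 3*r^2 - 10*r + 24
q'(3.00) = -1.00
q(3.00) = -6.00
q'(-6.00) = 134.00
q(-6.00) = -240.00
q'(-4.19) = 67.81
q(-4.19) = -60.33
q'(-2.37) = 21.07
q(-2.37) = 17.54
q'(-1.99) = 13.82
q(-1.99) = 24.14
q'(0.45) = -12.09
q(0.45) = 18.98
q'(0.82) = -12.90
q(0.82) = 14.33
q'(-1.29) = 2.73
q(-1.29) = 29.76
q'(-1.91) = 12.40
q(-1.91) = 25.19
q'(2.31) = -7.85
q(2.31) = -2.78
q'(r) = 3*r^2 - 6*r - 10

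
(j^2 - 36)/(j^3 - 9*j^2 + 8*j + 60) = (j + 6)/(j^2 - 3*j - 10)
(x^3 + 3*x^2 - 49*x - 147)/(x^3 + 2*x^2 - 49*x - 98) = (x + 3)/(x + 2)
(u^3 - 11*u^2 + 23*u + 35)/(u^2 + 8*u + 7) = (u^2 - 12*u + 35)/(u + 7)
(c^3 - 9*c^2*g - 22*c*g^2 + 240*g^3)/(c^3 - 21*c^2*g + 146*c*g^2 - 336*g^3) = (c + 5*g)/(c - 7*g)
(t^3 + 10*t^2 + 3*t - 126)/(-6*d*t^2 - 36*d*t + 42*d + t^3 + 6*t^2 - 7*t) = (t^2 + 3*t - 18)/(-6*d*t + 6*d + t^2 - t)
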